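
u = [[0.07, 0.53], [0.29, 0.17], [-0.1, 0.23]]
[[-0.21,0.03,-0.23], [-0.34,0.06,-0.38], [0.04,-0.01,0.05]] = u @ [[-1.01, 0.17, -1.15], [-0.26, 0.04, -0.29]]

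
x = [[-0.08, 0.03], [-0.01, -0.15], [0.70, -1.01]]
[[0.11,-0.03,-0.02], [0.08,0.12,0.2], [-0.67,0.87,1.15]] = x @ [[-1.58, 0.05, -0.29],[-0.43, -0.83, -1.34]]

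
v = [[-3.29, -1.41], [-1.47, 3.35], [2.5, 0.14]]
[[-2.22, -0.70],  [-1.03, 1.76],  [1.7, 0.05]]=v @ [[0.68, -0.01], [-0.01, 0.52]]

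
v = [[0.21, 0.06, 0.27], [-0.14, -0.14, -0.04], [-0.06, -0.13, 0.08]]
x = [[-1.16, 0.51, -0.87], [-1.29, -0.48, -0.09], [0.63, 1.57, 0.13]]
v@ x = [[-0.15, 0.5, -0.15], [0.32, -0.07, 0.13], [0.29, 0.16, 0.07]]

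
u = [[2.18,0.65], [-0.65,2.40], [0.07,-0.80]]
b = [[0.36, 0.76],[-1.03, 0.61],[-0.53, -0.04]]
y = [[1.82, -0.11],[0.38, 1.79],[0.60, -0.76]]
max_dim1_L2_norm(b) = 1.2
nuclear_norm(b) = 2.17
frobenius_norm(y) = 2.76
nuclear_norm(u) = 4.89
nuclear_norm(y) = 3.90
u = y + b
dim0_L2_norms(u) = [2.28, 2.61]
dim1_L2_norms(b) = [0.84, 1.2, 0.53]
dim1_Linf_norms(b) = [0.76, 1.03, 0.53]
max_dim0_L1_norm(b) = 1.92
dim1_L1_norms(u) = [2.83, 3.05, 0.87]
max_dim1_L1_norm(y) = 2.17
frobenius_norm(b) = 1.56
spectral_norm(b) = 1.28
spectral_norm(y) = 1.96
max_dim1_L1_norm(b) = 1.64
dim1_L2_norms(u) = [2.27, 2.49, 0.8]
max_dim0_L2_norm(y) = 1.95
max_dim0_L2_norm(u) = 2.61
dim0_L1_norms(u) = [2.9, 3.85]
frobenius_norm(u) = 3.46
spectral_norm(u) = 2.62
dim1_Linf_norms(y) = [1.82, 1.79, 0.76]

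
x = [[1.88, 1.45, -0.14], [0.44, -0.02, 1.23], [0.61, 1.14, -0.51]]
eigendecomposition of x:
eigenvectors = [[-0.89, -0.61, 0.33],  [-0.33, 0.67, -0.68],  [-0.32, 0.44, 0.65]]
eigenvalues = [2.37, 0.39, -1.4]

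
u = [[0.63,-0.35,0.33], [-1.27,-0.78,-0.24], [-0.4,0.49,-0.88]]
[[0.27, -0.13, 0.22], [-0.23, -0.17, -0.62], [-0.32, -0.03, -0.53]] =u @ [[0.26, -0.17, 0.15], [-0.17, 0.39, 0.33], [0.15, 0.33, 0.72]]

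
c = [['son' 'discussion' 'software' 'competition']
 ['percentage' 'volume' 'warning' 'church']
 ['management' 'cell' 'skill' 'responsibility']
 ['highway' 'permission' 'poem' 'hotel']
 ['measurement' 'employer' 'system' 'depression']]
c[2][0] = 'management'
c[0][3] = 'competition'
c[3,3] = 'hotel'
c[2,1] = 'cell'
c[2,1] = 'cell'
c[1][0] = 'percentage'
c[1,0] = 'percentage'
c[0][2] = 'software'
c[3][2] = 'poem'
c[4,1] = 'employer'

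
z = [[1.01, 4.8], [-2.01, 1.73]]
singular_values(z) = [5.11, 2.23]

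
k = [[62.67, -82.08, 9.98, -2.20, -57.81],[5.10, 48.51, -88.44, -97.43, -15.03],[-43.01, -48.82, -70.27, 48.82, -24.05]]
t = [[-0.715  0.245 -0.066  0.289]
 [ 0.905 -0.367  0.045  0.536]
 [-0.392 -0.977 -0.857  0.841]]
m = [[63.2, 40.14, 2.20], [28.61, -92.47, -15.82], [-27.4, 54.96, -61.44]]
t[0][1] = 0.245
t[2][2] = -0.857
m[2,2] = -61.44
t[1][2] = 0.045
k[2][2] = -70.27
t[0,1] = 0.245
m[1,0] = 28.61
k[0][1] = -82.08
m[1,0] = 28.61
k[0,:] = [62.67, -82.08, 9.98, -2.2, -57.81]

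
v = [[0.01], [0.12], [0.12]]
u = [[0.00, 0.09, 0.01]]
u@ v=[[0.01]]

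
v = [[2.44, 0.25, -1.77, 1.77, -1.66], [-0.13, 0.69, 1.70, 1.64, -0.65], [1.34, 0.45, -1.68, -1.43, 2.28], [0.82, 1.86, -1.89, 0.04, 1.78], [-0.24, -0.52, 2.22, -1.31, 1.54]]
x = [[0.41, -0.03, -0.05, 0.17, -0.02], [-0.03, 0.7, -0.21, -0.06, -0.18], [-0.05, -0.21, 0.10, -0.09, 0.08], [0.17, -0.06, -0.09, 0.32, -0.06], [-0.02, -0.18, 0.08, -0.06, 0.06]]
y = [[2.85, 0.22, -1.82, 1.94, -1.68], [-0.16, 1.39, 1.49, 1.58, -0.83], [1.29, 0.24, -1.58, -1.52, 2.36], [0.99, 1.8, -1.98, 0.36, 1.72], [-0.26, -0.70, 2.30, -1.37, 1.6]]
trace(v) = 3.03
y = x + v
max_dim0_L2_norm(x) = 0.76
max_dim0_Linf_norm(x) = 0.7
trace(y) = 4.62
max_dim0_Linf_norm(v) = 2.44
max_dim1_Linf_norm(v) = 2.44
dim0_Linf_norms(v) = [2.44, 1.86, 2.22, 1.77, 2.28]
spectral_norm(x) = 0.82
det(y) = -25.61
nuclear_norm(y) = 14.47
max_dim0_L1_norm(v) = 9.26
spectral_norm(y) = 5.27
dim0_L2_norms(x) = [0.45, 0.76, 0.27, 0.38, 0.22]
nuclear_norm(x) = 1.60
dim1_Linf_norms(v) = [2.44, 1.7, 2.28, 1.89, 2.22]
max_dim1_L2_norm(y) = 4.25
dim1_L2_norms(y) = [4.25, 2.71, 3.48, 3.35, 3.21]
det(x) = 0.00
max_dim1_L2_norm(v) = 3.88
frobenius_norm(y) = 7.68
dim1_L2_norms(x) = [0.45, 0.76, 0.27, 0.38, 0.22]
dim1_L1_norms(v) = [7.89, 4.81, 7.18, 6.39, 5.83]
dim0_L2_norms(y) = [3.3, 2.4, 4.15, 3.25, 3.82]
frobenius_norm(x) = 1.02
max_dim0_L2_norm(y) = 4.15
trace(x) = 1.59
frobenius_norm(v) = 7.34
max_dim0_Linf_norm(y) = 2.85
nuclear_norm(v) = 13.53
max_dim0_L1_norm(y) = 9.17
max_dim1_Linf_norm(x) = 0.7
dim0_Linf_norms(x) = [0.41, 0.7, 0.21, 0.32, 0.18]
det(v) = 5.46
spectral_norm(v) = 4.99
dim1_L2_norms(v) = [3.88, 2.55, 3.47, 3.3, 3.06]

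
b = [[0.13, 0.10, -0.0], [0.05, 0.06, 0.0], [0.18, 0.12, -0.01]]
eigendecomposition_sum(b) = [[-0.0, -0.0, -0.00], [-0.00, -0.0, -0.0], [0.01, -0.00, -0.01]] + [[0.0, -0.01, 0.00],  [-0.01, 0.01, 0.00],  [0.01, -0.02, 0.00]] + [[0.13,0.11,0.0], [0.06,0.05,0.00], [0.16,0.14,0.00]]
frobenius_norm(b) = 0.28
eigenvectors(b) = [[0.00, 0.44, -0.6],[0.00, -0.51, -0.26],[1.00, 0.74, -0.76]]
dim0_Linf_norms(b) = [0.18, 0.12, 0.01]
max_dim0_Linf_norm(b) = 0.18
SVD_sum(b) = [[0.13, 0.10, -0.00], [0.06, 0.04, -0.0], [0.17, 0.13, -0.01]] + [[-0.00,0.00,0.0], [-0.01,0.01,0.0], [0.01,-0.01,-0.00]] + [[0.0,-0.00,0.0], [-0.0,0.0,-0.00], [-0.0,0.0,-0.00]]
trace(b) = 0.18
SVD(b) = [[-0.58, -0.22, -0.78], [-0.27, -0.86, 0.44], [-0.77, 0.46, 0.44]] @ diag([0.281774880388815, 0.02196473367540207, 0.0045240752024719505]) @ [[-0.81, -0.59, 0.03], [0.57, -0.79, -0.21], [-0.15, 0.15, -0.98]]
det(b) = -0.00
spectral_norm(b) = 0.28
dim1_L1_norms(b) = [0.23, 0.11, 0.31]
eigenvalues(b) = [-0.01, 0.02, 0.17]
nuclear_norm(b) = 0.31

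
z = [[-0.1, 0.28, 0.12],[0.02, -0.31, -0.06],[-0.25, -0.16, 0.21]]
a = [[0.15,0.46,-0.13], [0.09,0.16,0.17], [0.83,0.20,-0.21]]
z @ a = [[0.11, 0.02, 0.04], [-0.07, -0.05, -0.04], [0.12, -0.1, -0.04]]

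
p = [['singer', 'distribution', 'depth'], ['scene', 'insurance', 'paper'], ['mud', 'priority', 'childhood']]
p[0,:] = ['singer', 'distribution', 'depth']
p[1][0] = 'scene'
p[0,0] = 'singer'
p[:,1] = ['distribution', 'insurance', 'priority']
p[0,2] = 'depth'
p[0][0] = 'singer'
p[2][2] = 'childhood'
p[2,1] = 'priority'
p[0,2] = 'depth'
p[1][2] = 'paper'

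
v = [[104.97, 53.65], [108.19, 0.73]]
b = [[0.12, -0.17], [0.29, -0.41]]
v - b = [[104.85, 53.82], [107.9, 1.14]]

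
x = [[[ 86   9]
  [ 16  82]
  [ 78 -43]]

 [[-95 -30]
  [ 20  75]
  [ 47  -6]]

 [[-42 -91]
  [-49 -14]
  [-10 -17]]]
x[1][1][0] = 20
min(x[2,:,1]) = -91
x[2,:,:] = [[-42, -91], [-49, -14], [-10, -17]]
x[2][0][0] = -42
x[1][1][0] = 20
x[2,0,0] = -42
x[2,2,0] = -10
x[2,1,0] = -49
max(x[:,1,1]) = 82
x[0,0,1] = 9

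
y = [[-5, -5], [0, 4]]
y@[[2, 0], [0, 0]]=[[-10, 0], [0, 0]]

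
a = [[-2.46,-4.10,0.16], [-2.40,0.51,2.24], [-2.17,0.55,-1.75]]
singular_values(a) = [4.98, 3.14, 2.7]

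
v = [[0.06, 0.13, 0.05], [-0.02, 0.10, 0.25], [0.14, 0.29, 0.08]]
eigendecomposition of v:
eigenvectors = [[-0.25, 0.84, 0.35],[0.67, -0.48, 0.6],[-0.70, 0.25, 0.72]]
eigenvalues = [-0.15, 0.0, 0.39]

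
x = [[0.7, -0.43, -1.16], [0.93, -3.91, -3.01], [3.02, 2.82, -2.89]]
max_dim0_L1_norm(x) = 7.16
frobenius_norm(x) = 7.26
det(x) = -0.13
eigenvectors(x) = [[(-0.78+0j), -0.09-0.15j, (-0.09+0.15j)], [(0.25+0j), (0.14-0.65j), (0.14+0.65j)], [-0.57+0.00j, -0.73+0.00j, -0.73-0.00j]]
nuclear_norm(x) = 10.26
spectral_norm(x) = 5.27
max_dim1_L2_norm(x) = 5.04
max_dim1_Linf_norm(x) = 3.91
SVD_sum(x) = [[0.75, -0.32, -1.16], [2.02, -0.85, -3.14], [1.75, -0.74, -2.74]] + [[-0.04, -0.12, 0.01], [-1.09, -3.06, 0.13], [1.27, 3.56, -0.15]] + [[-0.00, 0.00, -0.00], [0.0, -0.0, 0.00], [0.00, -0.00, 0.0]]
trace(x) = -6.10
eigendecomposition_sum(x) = [[(-0.01-0j), -0j, 0.00+0.00j], [0j, -0.00+0.00j, (-0-0j)], [-0.01-0.00j, 0.00-0.00j, 0.00+0.00j]] + [[0.35+0.20j, -0.22+0.52j, -0.58-0.05j], [0.46+1.49j, (-1.95+0.89j), -1.50-1.65j], [1.51-0.84j, (1.41+1.92j), (-1.45+2.01j)]] + [[0.35-0.20j, (-0.22-0.52j), (-0.58+0.05j)], [(0.46-1.49j), (-1.95-0.89j), (-1.5+1.65j)], [1.51+0.84j, 1.41-1.92j, (-1.45-2.01j)]]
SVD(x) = [[-0.27, -0.02, -0.96], [-0.73, -0.65, 0.22], [-0.63, 0.76, 0.16]] @ diag([5.27116428256605, 4.987313980709475, 0.005134590511104862]) @ [[-0.53, 0.22, 0.82], [0.33, 0.94, -0.04], [0.78, -0.25, 0.57]]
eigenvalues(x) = [(-0.01+0j), (-3.05+3.1j), (-3.05-3.1j)]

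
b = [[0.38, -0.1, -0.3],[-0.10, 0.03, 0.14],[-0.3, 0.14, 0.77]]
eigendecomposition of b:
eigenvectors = [[0.47, -0.86, -0.17],[-0.18, 0.09, -0.98],[-0.86, -0.49, 0.11]]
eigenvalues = [0.96, 0.22, -0.0]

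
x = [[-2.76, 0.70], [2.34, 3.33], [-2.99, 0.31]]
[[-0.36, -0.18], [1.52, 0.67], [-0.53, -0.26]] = x @ [[0.21, 0.10], [0.31, 0.13]]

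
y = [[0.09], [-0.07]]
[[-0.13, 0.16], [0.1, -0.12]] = y@[[-1.46, 1.75]]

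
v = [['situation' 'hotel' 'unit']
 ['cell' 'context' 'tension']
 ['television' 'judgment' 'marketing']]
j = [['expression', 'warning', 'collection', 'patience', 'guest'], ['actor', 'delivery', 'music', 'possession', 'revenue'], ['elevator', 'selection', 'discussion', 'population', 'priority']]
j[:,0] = ['expression', 'actor', 'elevator']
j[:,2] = ['collection', 'music', 'discussion']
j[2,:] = ['elevator', 'selection', 'discussion', 'population', 'priority']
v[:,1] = ['hotel', 'context', 'judgment']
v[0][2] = 'unit'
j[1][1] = 'delivery'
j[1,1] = 'delivery'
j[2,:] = ['elevator', 'selection', 'discussion', 'population', 'priority']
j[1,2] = 'music'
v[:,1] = ['hotel', 'context', 'judgment']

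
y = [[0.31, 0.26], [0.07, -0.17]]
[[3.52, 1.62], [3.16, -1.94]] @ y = [[1.2,0.64], [0.84,1.15]]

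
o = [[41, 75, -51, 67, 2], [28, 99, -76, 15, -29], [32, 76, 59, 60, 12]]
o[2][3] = 60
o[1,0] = 28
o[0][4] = 2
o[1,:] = [28, 99, -76, 15, -29]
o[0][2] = -51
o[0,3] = 67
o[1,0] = 28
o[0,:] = [41, 75, -51, 67, 2]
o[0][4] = 2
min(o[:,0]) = 28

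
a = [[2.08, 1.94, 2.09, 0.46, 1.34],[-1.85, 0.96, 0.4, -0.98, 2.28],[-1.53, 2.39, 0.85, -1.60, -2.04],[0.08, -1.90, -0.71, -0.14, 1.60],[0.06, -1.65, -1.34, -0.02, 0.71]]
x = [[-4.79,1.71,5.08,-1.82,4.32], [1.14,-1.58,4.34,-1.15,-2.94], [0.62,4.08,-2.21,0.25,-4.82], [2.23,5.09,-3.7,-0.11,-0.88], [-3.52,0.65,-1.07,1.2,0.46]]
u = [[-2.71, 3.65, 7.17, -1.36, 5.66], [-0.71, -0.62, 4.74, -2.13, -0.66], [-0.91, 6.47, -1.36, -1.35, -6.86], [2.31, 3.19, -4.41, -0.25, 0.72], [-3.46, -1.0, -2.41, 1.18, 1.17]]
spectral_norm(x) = 10.80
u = x + a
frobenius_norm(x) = 14.57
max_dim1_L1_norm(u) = 20.55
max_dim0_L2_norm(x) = 8.02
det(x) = -288.74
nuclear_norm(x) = 27.38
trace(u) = -3.77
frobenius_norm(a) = 7.24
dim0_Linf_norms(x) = [4.79, 5.09, 5.08, 1.82, 4.82]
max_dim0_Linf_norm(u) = 7.17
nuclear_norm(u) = 32.80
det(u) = 3374.60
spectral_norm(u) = 11.88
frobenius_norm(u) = 16.88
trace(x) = -8.23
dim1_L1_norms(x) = [17.72, 11.15, 11.98, 12.01, 6.9]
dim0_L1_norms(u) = [10.1, 14.93, 20.09, 6.27, 15.07]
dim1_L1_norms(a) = [7.91, 6.47, 8.41, 4.43, 3.78]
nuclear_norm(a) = 13.34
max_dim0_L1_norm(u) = 20.09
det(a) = 16.97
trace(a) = 4.46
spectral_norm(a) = 5.04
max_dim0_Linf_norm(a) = 2.39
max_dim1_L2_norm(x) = 8.58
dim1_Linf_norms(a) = [2.09, 2.28, 2.39, 1.9, 1.65]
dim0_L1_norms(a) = [5.6, 8.84, 5.39, 3.2, 7.97]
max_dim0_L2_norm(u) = 10.05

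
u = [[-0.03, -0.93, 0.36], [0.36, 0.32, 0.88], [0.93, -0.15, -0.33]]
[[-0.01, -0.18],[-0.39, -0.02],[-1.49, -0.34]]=u @ [[-1.53, -0.32], [0.11, 0.22], [0.14, 0.03]]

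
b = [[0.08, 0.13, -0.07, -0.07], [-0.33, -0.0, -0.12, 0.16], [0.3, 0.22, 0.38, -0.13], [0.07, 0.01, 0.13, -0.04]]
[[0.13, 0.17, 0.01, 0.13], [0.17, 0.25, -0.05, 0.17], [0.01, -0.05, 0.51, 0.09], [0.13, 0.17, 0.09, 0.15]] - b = [[0.05, 0.04, 0.08, 0.2], [0.5, 0.25, 0.07, 0.01], [-0.29, -0.27, 0.13, 0.22], [0.06, 0.16, -0.04, 0.19]]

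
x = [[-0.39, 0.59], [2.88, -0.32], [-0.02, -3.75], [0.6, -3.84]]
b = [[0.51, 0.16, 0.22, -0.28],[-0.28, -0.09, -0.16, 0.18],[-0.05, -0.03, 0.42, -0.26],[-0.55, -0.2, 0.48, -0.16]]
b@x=[[0.09,0.5], [-0.04,-0.23], [-0.23,-0.6], [-0.47,-1.45]]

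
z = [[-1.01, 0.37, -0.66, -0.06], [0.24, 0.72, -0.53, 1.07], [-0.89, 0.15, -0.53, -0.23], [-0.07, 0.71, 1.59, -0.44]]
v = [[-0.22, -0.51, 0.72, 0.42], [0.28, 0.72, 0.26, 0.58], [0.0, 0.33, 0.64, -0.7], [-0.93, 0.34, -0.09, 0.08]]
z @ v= [[0.38, 0.54, -1.05, 0.25], [-0.85, 0.58, -0.08, 0.98], [0.45, 0.31, -0.92, 0.07], [0.62, 0.92, 1.19, -0.77]]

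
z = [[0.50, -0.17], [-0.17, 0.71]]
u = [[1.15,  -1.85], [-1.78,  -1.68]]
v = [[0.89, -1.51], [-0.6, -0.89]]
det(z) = 0.33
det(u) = -5.22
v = u @ z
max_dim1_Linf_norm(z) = 0.71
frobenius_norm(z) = 0.90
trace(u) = -0.53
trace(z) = 1.21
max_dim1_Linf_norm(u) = 1.85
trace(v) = 0.00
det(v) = -1.70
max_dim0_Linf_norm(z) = 0.71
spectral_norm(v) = 1.84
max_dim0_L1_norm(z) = 0.88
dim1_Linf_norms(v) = [1.51, 0.89]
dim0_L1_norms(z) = [0.67, 0.88]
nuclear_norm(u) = 4.60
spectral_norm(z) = 0.80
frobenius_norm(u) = 3.28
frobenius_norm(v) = 2.06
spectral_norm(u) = 2.57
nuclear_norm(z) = 1.21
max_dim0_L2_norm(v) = 1.75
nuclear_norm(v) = 2.76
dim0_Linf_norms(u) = [1.78, 1.85]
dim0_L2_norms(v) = [1.07, 1.75]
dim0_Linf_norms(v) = [0.89, 1.51]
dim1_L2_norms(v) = [1.75, 1.07]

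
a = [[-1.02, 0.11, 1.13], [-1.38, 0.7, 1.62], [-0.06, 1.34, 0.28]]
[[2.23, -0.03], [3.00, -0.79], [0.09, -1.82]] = a@[[-0.63, 0.07], [-0.26, -1.39], [1.43, 0.17]]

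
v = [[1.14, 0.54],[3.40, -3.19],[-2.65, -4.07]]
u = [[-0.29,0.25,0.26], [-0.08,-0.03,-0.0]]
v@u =[[-0.37, 0.27, 0.30], [-0.73, 0.95, 0.88], [1.09, -0.54, -0.69]]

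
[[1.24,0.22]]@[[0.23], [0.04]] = [[0.29]]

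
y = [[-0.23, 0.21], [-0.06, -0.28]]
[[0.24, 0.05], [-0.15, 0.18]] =y@[[-0.48, -0.65],[0.63, -0.49]]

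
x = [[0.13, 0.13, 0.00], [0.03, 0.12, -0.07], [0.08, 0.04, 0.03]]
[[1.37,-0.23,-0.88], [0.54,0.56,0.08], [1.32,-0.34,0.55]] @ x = [[0.10,0.12,-0.01], [0.09,0.14,-0.04], [0.21,0.15,0.04]]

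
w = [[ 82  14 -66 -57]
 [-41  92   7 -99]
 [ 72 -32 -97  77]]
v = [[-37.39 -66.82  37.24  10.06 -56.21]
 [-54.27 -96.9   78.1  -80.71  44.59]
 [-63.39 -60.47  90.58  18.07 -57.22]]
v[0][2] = 37.24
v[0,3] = 10.06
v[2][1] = -60.47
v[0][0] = -37.39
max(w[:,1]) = 92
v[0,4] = -56.21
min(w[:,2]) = -97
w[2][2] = -97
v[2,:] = [-63.39, -60.47, 90.58, 18.07, -57.22]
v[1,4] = 44.59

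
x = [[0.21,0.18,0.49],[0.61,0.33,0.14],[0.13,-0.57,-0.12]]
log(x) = [[(-0.41+1.16j),-0.19-1.07j,(0.34-1.16j)], [0.82-0.63j,-0.47+0.58j,0.56+0.63j], [-0.44-1.41j,(-0.42+1.3j),(-0.91+1.4j)]]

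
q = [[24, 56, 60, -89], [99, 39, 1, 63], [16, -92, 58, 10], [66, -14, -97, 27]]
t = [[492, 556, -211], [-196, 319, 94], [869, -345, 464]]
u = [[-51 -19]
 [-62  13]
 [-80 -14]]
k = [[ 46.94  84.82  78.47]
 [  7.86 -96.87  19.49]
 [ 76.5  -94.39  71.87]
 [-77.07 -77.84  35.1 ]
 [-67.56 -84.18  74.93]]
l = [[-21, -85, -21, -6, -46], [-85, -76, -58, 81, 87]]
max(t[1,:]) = 319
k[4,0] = -67.56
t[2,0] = 869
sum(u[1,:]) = -49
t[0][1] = 556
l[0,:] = [-21, -85, -21, -6, -46]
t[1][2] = 94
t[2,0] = 869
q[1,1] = 39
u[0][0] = -51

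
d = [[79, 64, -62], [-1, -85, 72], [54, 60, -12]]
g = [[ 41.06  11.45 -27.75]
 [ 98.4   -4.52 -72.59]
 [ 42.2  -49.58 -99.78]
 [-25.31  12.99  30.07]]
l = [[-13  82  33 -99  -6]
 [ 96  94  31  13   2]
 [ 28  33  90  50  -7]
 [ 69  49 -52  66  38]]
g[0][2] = -27.75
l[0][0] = -13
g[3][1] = 12.99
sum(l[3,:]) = 170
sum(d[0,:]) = 81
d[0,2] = -62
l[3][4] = 38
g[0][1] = 11.45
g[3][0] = -25.31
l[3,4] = 38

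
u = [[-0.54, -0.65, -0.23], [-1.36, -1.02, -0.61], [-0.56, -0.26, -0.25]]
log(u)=[[0.04+1.09j, (-0.4+0.91j), 2.20+0.48j], [(1.72+2.08j), (-0.43+1.75j), (0.57+0.92j)], [(-1.87+0.68j), 2.97+0.58j, (-5.41+0.3j)]]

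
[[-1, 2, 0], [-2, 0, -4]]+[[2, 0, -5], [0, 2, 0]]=[[1, 2, -5], [-2, 2, -4]]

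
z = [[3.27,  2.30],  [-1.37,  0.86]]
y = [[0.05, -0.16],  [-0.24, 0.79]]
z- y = [[3.22, 2.46],[-1.13, 0.07]]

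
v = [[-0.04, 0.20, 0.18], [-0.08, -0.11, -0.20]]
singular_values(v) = [0.35, 0.1]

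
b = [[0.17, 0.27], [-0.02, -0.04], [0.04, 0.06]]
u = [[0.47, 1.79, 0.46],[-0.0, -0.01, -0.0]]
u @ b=[[0.06, 0.08], [0.0, 0.0]]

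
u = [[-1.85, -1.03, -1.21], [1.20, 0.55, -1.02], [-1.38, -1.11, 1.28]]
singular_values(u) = [3.08, 1.99, 0.26]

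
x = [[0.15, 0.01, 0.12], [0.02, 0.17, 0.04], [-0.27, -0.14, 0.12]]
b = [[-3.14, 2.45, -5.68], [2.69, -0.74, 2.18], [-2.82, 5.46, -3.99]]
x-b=[[3.29, -2.44, 5.8],[-2.67, 0.91, -2.14],[2.55, -5.6, 4.11]]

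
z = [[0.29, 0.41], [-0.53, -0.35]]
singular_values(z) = [0.8, 0.15]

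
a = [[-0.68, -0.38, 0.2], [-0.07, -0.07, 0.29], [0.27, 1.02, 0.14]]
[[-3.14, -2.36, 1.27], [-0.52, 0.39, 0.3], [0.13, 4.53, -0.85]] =a @ [[4.97, 2.36, -1.4], [-1.07, 3.44, -0.54], [-0.84, 2.75, 0.56]]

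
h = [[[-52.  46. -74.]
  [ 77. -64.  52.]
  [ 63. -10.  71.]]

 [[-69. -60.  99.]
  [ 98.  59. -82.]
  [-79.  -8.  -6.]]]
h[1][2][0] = -79.0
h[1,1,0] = 98.0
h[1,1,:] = [98.0, 59.0, -82.0]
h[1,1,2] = -82.0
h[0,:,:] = [[-52.0, 46.0, -74.0], [77.0, -64.0, 52.0], [63.0, -10.0, 71.0]]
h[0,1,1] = -64.0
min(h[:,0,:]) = -74.0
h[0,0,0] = -52.0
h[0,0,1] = 46.0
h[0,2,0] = 63.0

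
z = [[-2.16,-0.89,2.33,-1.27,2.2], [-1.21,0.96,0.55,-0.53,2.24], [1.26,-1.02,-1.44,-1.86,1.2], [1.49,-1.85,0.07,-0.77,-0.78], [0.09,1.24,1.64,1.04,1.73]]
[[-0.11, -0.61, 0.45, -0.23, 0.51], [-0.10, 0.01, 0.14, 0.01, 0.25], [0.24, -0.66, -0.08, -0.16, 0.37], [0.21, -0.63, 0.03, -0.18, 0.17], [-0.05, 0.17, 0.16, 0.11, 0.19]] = z@[[0.08, -0.07, -0.03, 0.01, 0.04], [-0.07, 0.30, -0.04, 0.09, -0.13], [-0.03, -0.04, 0.11, -0.02, 0.03], [0.01, 0.09, -0.02, 0.05, -0.01], [0.04, -0.13, 0.03, -0.01, 0.18]]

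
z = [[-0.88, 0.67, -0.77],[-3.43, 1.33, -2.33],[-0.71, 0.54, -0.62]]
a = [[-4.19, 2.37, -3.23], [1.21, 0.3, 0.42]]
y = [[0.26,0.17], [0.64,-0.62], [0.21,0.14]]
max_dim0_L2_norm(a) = 4.36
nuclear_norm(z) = 5.05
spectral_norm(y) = 0.90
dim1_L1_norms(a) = [9.79, 1.93]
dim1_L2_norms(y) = [0.31, 0.89, 0.25]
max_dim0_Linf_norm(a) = 4.19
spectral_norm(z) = 4.67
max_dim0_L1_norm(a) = 5.4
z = y @ a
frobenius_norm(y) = 0.98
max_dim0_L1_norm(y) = 1.11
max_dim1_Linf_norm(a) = 4.19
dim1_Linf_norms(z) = [0.88, 3.43, 0.71]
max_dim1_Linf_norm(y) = 0.64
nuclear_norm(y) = 1.28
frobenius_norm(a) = 5.94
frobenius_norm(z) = 4.69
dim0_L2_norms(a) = [4.36, 2.39, 3.26]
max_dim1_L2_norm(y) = 0.89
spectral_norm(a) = 5.88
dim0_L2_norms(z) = [3.61, 1.58, 2.53]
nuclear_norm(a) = 6.74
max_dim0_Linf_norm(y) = 0.64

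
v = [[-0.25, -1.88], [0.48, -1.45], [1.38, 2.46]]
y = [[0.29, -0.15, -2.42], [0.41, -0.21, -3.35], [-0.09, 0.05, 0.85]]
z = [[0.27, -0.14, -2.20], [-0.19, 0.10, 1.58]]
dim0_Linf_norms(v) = [1.38, 2.46]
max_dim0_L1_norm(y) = 6.62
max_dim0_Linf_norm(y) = 3.35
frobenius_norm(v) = 3.73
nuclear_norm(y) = 4.27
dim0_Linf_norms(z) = [0.27, 0.14, 2.2]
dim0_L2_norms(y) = [0.51, 0.26, 4.22]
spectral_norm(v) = 3.56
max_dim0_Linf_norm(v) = 2.46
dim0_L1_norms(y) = [0.79, 0.41, 6.62]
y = v @ z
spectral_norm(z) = 2.73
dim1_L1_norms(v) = [2.13, 1.93, 3.84]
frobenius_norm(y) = 4.26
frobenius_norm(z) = 2.73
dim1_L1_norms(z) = [2.61, 1.87]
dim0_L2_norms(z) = [0.33, 0.17, 2.71]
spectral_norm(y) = 4.26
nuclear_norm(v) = 4.67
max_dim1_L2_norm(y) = 3.38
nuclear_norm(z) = 2.74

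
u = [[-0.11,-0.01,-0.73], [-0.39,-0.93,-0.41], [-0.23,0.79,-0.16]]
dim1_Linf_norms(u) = [0.73, 0.93, 0.79]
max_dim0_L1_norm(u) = 1.73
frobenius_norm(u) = 1.56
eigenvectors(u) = [[(-0.85+0j), 0.08-0.47j, 0.08+0.47j],[0.09+0.00j, 0.65+0.00j, 0.65-0.00j],[0.53+0.00j, -0.32-0.49j, -0.32+0.49j]]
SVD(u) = [[-0.21, -0.78, 0.59], [-0.84, -0.16, -0.52], [0.5, -0.60, -0.62]] @ diag([1.2723643078206965, 0.849320157920626, 0.30421100823875846]) @ [[0.19, 0.93, 0.33], [0.34, -0.38, 0.86], [0.92, -0.05, -0.38]]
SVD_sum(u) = [[-0.05,-0.25,-0.09],  [-0.2,-0.99,-0.35],  [0.12,0.59,0.21]] + [[-0.22, 0.25, -0.57], [-0.05, 0.05, -0.12], [-0.17, 0.19, -0.44]] + [[0.16,-0.01,-0.07], [-0.15,0.01,0.06], [-0.17,0.01,0.07]]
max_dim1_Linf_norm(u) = 0.93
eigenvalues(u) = [(0.34+0j), (-0.77+0.6j), (-0.77-0.6j)]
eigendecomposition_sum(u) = [[0.21+0.00j, (-0.12+0j), -0.20+0.00j], [(-0.02-0j), 0.01+0.00j, 0.02+0.00j], [-0.13-0.00j, (0.08+0j), (0.12+0j)]] + [[(-0.16+0.11j), 0.06+0.36j, (-0.27+0.12j)], [(-0.18-0.19j), -0.47+0.16j, (-0.22-0.33j)], [(-0.05+0.23j), 0.36+0.28j, (-0.14+0.33j)]] + [[(-0.16-0.11j), (0.06-0.36j), -0.27-0.12j], [(-0.18+0.19j), -0.47-0.16j, -0.22+0.33j], [(-0.05-0.23j), (0.36-0.28j), -0.14-0.33j]]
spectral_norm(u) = 1.27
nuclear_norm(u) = 2.43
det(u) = 0.33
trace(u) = -1.20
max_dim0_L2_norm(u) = 1.22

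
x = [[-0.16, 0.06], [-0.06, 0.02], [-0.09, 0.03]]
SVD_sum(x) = [[-0.16, 0.06],[-0.06, 0.02],[-0.09, 0.03]] + [[0.0, 0.00], [-0.00, -0.0], [-0.0, -0.0]]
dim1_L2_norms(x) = [0.17, 0.06, 0.09]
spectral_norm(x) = 0.21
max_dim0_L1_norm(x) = 0.31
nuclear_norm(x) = 0.21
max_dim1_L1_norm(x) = 0.22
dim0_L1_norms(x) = [0.31, 0.11]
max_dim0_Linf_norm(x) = 0.16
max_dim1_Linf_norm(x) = 0.16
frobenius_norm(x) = 0.21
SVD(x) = [[-0.83, 0.55], [-0.31, -0.46], [-0.46, -0.69]] @ diag([0.20539638294027468, 0.003510822560602151]) @ [[0.94, -0.34], [0.34, 0.94]]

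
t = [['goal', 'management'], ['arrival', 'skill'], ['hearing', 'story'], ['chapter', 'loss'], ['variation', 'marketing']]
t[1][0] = 'arrival'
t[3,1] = 'loss'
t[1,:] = ['arrival', 'skill']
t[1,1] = 'skill'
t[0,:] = ['goal', 'management']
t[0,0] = 'goal'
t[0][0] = 'goal'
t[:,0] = ['goal', 'arrival', 'hearing', 'chapter', 'variation']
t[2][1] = 'story'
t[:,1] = ['management', 'skill', 'story', 'loss', 'marketing']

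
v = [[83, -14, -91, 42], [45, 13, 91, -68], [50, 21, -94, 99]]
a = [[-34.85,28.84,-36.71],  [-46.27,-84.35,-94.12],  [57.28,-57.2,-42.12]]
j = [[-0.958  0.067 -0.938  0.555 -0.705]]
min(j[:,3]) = 0.555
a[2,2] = -42.12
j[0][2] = -0.938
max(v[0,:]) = 83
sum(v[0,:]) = 20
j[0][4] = -0.705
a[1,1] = -84.35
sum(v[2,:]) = 76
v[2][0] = 50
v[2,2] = -94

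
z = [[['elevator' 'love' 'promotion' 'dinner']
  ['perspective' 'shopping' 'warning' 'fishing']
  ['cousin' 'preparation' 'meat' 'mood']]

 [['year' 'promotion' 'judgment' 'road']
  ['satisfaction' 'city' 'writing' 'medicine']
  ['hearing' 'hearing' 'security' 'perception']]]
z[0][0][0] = 'elevator'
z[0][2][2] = 'meat'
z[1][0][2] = 'judgment'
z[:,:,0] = [['elevator', 'perspective', 'cousin'], ['year', 'satisfaction', 'hearing']]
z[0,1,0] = 'perspective'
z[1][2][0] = 'hearing'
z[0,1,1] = 'shopping'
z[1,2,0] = 'hearing'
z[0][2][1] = 'preparation'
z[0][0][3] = 'dinner'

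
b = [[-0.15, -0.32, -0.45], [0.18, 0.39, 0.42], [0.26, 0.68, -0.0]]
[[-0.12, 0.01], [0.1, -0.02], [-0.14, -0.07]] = b@[[0.05, -0.38], [-0.22, 0.04], [0.41, 0.08]]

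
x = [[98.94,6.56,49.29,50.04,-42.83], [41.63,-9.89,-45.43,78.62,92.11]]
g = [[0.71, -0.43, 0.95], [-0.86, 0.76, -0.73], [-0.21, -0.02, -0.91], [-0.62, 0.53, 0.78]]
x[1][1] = -9.89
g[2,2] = -0.914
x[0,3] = 50.04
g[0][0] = 0.714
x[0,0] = 98.94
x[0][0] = 98.94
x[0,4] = -42.83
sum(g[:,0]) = -0.971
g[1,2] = -0.727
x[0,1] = 6.56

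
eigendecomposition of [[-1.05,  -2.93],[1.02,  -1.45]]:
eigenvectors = [[0.86+0.00j, (0.86-0j)], [0.06-0.50j, (0.06+0.5j)]]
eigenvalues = [(-1.25+1.72j), (-1.25-1.72j)]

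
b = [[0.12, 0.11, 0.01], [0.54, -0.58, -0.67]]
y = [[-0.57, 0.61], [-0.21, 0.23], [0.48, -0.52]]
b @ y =[[-0.09, 0.09], [-0.51, 0.54]]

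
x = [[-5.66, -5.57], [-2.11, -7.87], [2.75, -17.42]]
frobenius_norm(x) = 20.99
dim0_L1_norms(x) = [10.52, 30.86]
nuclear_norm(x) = 26.55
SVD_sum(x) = [[-0.0,  -5.57], [-0.01,  -7.87], [-0.01,  -17.42]] + [[-5.66,0.0],  [-2.10,0.0],  [2.76,-0.0]]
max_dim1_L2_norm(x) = 17.64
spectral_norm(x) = 19.91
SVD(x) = [[-0.28, 0.85], [-0.40, 0.32], [-0.87, -0.42]] @ diag([19.910257308921107, 6.637021462414722]) @ [[0.0, 1.00], [-1.00, 0.0]]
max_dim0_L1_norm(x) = 30.86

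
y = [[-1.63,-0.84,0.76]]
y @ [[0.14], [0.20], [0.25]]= [[-0.21]]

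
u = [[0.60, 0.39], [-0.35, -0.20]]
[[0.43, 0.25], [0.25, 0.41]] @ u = [[0.17, 0.12], [0.01, 0.02]]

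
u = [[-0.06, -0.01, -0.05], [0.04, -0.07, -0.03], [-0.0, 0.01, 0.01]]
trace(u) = -0.12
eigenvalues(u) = [(-0.06+0.01j), (-0.06-0.01j), 0j]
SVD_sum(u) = [[-0.0, 0.01, 0.00],[0.04, -0.07, -0.03],[-0.01, 0.01, 0.00]] + [[-0.06, -0.02, -0.05], [-0.00, -0.00, -0.0], [0.01, 0.0, 0.01]] + [[-0.0, -0.00, 0.0], [-0.0, -0.0, 0.00], [-0.00, -0.00, 0.0]]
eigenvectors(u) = [[(0.12+0.25j), 0.12-0.25j, (-0.47+0j)], [0.95+0.00j, 0.95-0.00j, (-0.55+0j)], [(-0.13-0.02j), -0.13+0.02j, 0.69+0.00j]]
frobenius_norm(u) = 0.12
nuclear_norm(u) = 0.17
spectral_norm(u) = 0.09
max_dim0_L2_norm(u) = 0.07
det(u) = 0.00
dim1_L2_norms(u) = [0.08, 0.09, 0.01]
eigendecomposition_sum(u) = [[-0.03+0.02j, -0.00-0.01j, (-0.02+0.01j)], [(0.02+0.12j), -0.03+0.00j, (-0.01+0.08j)], [(-0-0.02j), 0.00+0.00j, 0.00-0.01j]] + [[-0.03-0.02j, -0.00+0.01j, (-0.02-0.01j)], [(0.02-0.12j), -0.03-0.00j, -0.01-0.08j], [-0.00+0.02j, 0.00-0.00j, 0.01j]] + [[(-0+0j), -0.00-0.00j, -0.00-0.00j], [(-0+0j), (-0-0j), -0.00-0.00j], [-0j, 0.00+0.00j, 0j]]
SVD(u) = [[-0.09, -0.99, 0.10], [0.99, -0.08, 0.14], [-0.13, 0.11, 0.99]] @ diag([0.08687289873889545, 0.07906796440140426, 0.0011646759720550545]) @ [[0.52, -0.8, -0.3], [0.71, 0.21, 0.67], [-0.47, -0.56, 0.68]]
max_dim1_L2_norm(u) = 0.09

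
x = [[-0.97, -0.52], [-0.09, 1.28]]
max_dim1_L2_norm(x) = 1.28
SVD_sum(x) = [[-0.27, -0.77], [0.39, 1.11]] + [[-0.7, 0.25], [-0.48, 0.17]]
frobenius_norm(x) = 1.69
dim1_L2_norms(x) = [1.1, 1.28]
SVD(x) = [[-0.57, 0.82], [0.82, 0.57]] @ diag([1.4306585931488942, 0.900564261920951]) @ [[0.33, 0.94],  [-0.94, 0.33]]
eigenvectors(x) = [[-1.0, 0.22],  [-0.04, -0.97]]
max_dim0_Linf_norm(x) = 1.28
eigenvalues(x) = [-0.99, 1.3]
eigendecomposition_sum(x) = [[-0.98, -0.22], [-0.04, -0.01]] + [[0.01,-0.30], [-0.05,1.29]]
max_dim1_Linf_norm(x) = 1.28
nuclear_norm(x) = 2.33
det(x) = -1.29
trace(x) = 0.31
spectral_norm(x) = 1.43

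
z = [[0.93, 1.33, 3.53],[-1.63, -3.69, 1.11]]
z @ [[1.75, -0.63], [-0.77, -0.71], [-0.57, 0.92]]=[[-1.41, 1.72], [-0.64, 4.67]]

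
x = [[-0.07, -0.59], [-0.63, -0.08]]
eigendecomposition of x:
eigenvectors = [[0.70, 0.69], [-0.72, 0.72]]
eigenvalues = [0.53, -0.68]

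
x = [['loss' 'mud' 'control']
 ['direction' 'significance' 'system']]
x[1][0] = 'direction'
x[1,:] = ['direction', 'significance', 'system']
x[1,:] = ['direction', 'significance', 'system']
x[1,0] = 'direction'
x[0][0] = 'loss'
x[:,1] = ['mud', 'significance']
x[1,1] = 'significance'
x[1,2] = 'system'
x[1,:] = ['direction', 'significance', 'system']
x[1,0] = 'direction'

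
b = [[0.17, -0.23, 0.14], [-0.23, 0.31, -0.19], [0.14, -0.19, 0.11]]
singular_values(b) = [0.6, 0.0, 0.0]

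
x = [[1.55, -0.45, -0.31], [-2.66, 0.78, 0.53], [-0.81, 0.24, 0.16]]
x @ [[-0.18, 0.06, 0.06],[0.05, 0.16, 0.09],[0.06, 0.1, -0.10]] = [[-0.32, -0.01, 0.08], [0.55, 0.02, -0.14], [0.17, 0.01, -0.04]]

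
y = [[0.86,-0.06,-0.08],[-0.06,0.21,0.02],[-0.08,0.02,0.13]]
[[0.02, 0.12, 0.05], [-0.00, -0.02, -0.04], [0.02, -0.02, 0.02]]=y @[[0.04, 0.13, 0.06], [-0.01, -0.07, -0.17], [0.2, -0.03, 0.18]]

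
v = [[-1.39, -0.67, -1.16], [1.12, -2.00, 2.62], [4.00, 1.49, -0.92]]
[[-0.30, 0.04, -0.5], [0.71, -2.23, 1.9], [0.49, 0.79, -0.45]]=v @ [[0.19, -0.12, 0.10], [-0.12, 0.68, -0.28], [0.10, -0.28, 0.47]]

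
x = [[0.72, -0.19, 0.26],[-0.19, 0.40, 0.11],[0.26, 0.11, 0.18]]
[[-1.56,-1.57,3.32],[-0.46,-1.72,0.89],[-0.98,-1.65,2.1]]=x @ [[-0.67, -2.83, 5.58],  [-0.27, -5.11, 4.68],  [-4.33, -1.94, 0.74]]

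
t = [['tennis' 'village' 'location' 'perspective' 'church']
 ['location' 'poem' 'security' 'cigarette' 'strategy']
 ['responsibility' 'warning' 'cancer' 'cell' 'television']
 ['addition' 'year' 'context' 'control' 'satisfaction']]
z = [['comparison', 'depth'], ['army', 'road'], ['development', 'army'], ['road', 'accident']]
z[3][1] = 'accident'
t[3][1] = 'year'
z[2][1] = 'army'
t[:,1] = ['village', 'poem', 'warning', 'year']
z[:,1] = ['depth', 'road', 'army', 'accident']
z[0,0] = 'comparison'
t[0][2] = 'location'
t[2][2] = 'cancer'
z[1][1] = 'road'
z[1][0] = 'army'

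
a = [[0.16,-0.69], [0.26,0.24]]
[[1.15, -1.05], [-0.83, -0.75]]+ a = [[1.31,  -1.74], [-0.57,  -0.51]]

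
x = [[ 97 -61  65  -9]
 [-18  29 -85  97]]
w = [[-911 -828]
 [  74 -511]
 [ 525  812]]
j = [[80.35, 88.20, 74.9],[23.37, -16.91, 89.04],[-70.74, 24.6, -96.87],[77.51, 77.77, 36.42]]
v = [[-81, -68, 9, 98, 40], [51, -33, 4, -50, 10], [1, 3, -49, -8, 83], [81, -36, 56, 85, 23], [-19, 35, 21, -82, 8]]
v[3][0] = 81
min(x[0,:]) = -61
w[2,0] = 525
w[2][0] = 525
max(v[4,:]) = 35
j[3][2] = 36.42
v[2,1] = 3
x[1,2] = -85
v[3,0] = 81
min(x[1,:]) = -85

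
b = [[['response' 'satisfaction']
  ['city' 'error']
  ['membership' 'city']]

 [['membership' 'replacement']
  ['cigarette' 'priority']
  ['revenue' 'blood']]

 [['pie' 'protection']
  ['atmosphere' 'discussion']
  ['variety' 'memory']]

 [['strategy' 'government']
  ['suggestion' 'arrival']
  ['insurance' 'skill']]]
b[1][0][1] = 'replacement'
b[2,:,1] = ['protection', 'discussion', 'memory']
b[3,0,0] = 'strategy'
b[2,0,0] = 'pie'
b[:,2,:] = [['membership', 'city'], ['revenue', 'blood'], ['variety', 'memory'], ['insurance', 'skill']]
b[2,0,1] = 'protection'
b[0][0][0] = 'response'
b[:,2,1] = ['city', 'blood', 'memory', 'skill']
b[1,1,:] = ['cigarette', 'priority']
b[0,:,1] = ['satisfaction', 'error', 'city']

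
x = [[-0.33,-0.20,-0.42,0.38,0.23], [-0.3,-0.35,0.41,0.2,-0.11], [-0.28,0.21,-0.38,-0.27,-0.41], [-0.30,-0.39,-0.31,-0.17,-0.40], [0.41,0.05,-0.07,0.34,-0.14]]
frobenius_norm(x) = 1.52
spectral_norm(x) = 0.96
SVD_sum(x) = [[-0.17,-0.07,-0.16,-0.07,-0.12], [-0.02,-0.01,-0.02,-0.01,-0.02], [-0.36,-0.14,-0.32,-0.15,-0.26], [-0.41,-0.16,-0.37,-0.17,-0.29], [0.15,0.06,0.14,0.07,0.11]] + [[-0.17, -0.26, 0.11, 0.22, 0.11],[-0.22, -0.34, 0.14, 0.28, 0.14],[0.15, 0.24, -0.1, -0.2, -0.1],[-0.04, -0.06, 0.02, 0.05, 0.02],[0.03, 0.05, -0.02, -0.04, -0.02]] + [[0.07, 0.08, -0.39, 0.25, 0.19], [-0.05, -0.05, 0.26, -0.17, -0.13], [-0.00, -0.00, 0.0, -0.0, -0.0], [-0.01, -0.02, 0.08, -0.05, -0.04], [0.03, 0.04, -0.18, 0.12, 0.09]] + [[-0.05,0.03,0.0,-0.04,0.07],[0.05,-0.03,-0.00,0.04,-0.07],[-0.0,0.0,0.0,-0.00,0.00],[0.1,-0.06,-0.01,0.08,-0.14],[0.21,-0.13,-0.02,0.17,-0.3]] + [[-0.01, 0.02, 0.01, 0.02, -0.01], [-0.05, 0.08, 0.03, 0.06, -0.04], [-0.07, 0.11, 0.04, 0.08, -0.05], [0.07, -0.10, -0.03, -0.07, 0.05], [-0.02, 0.03, 0.01, 0.02, -0.02]]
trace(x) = -1.37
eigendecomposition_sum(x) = [[0.10-0.00j, -0.13-0.00j, -0.17+0.00j, 0.14+0.00j, 0.09+0.00j], [(-0.09+0j), (0.12+0j), 0.16-0.00j, -0.13-0.00j, (-0.08-0j)], [-0.10+0.00j, 0.12+0.00j, 0.16-0.00j, (-0.13-0j), (-0.08-0j)], [(0.01-0j), -0.01-0.00j, -0.02+0.00j, 0.01+0.00j, (0.01+0j)], [(0.08-0j), (-0.1-0j), -0.13+0.00j, (0.11+0j), (0.07+0j)]] + [[(-0.01+0.03j), -0.01+0.04j, -0.01+0.03j, (0.06+0.01j), -0.01+0.04j],[(-0.12+0.05j), -0.14+0.09j, (-0.1+0.05j), 0.13+0.18j, -0.16+0.08j],[-0.03-0.04j, (-0.04-0.04j), (-0.03-0.03j), (-0.05+0.06j), -0.04-0.05j],[(-0.14-0.1j), -0.19-0.09j, -0.12-0.07j, (-0.09+0.27j), -0.20-0.11j],[-0.00+0.11j, 0.02+0.14j, (0.01+0.1j), (0.18-0.05j), (0.01+0.15j)]] + [[-0.01-0.03j, -0.01-0.04j, (-0.01-0.03j), 0.06-0.01j, -0.01-0.04j], [(-0.12-0.05j), (-0.14-0.09j), (-0.1-0.05j), 0.13-0.18j, (-0.16-0.08j)], [-0.03+0.04j, -0.04+0.04j, -0.03+0.03j, (-0.05-0.06j), -0.04+0.05j], [-0.14+0.10j, -0.19+0.09j, (-0.12+0.07j), -0.09-0.27j, (-0.2+0.11j)], [(-0-0.11j), 0.02-0.14j, 0.01-0.10j, 0.18+0.05j, (0.01-0.15j)]] + [[(-0.2+0.14j), -0.03+0.15j, (-0.12-0.21j), (0.06-0.1j), (0.08-0.26j)], [(0.02-0.24j), -0.09-0.11j, 0.23+0.04j, 0.03+0.11j, (0.14+0.22j)], [-0.06+0.26j, 0.09+0.14j, -0.25-0.09j, (-0.02-0.12j), -0.12-0.27j], [-0.02+0.03j, 0.02j, (-0.02-0.02j), 0.00-0.01j, (-0-0.03j)], [(0.17-0.05j), (0.05-0.09j), (0.02+0.17j), (-0.07+0.05j), (-0.12+0.15j)]] + [[-0.20-0.14j, -0.03-0.15j, (-0.12+0.21j), 0.06+0.10j, (0.08+0.26j)],[(0.02+0.24j), -0.09+0.11j, 0.23-0.04j, (0.03-0.11j), 0.14-0.22j],[-0.06-0.26j, (0.09-0.14j), (-0.25+0.09j), (-0.02+0.12j), (-0.12+0.27j)],[(-0.02-0.03j), 0.00-0.02j, (-0.02+0.02j), 0.00+0.01j, -0.00+0.03j],[0.17+0.05j, 0.05+0.09j, 0.02-0.17j, -0.07-0.05j, -0.12-0.15j]]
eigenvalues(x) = [(0.47+0j), (-0.26+0.5j), (-0.26-0.5j), (-0.66+0.08j), (-0.66-0.08j)]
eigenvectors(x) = [[(-0.55+0j), 0.03+0.13j, 0.03-0.13j, 0.40+0.35j, (0.4-0.35j)],[0.51+0.00j, (-0.29+0.44j), -0.29-0.44j, -0.50+0.08j, (-0.5-0.08j)],[(0.52+0j), (-0.18-0.06j), (-0.18+0.06j), (0.57+0j), (0.57-0j)],[-0.05+0.00j, (-0.68+0j), (-0.68-0j), (0.06+0.02j), 0.06-0.02j],[(-0.41+0j), (0.25+0.38j), (0.25-0.38j), (-0.18-0.32j), (-0.18+0.32j)]]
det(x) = 0.07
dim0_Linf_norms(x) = [0.41, 0.39, 0.42, 0.38, 0.41]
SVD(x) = [[-0.29,-0.53,0.76,0.19,-0.13], [-0.04,-0.68,-0.52,-0.2,-0.47], [-0.60,0.48,-0.01,0.01,-0.64], [-0.69,-0.12,-0.15,-0.40,0.57], [0.26,0.1,0.35,-0.87,-0.19]] @ diag([0.9646514432549266, 0.7803003764663858, 0.6716774663977633, 0.4892997929513277, 0.2664845385080983]) @ [[0.61, 0.24, 0.55, 0.26, 0.44], [0.41, 0.64, -0.27, -0.53, -0.27], [0.15, 0.16, -0.76, 0.50, 0.37], [-0.49, 0.3, 0.04, -0.4, 0.71], [0.43, -0.65, -0.22, -0.49, 0.31]]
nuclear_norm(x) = 3.17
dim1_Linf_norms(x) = [0.42, 0.41, 0.41, 0.4, 0.41]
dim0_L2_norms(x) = [0.73, 0.6, 0.77, 0.63, 0.64]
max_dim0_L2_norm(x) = 0.77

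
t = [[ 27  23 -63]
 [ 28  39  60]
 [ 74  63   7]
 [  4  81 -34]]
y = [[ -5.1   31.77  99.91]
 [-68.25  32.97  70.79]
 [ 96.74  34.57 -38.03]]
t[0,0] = 27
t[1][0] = 28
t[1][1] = 39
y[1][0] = -68.25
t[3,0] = 4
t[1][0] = 28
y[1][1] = 32.97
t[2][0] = 74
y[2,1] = 34.57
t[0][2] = -63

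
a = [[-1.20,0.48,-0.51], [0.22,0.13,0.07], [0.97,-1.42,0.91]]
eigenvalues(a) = [-0.95, 0.62, 0.17]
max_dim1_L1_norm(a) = 3.3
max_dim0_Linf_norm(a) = 1.42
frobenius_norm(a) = 2.41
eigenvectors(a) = [[0.83,  0.27,  0.23],[-0.13,  -0.02,  -0.32],[-0.54,  -0.96,  -0.92]]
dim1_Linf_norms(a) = [1.2, 0.22, 1.42]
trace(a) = -0.16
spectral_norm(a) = 2.31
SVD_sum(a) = [[-0.83,0.81,-0.58], [0.06,-0.06,0.04], [1.23,-1.19,0.86]] + [[-0.36, -0.34, 0.05], [0.18, 0.16, -0.03], [-0.25, -0.23, 0.04]] + [[-0.01, 0.01, 0.02], [-0.01, 0.02, 0.06], [-0.00, 0.00, 0.01]]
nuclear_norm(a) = 3.03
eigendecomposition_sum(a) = [[-1.14, 0.09, -0.32], [0.18, -0.01, 0.05], [0.73, -0.06, 0.20]] + [[-0.04, 0.52, -0.19], [0.0, -0.04, 0.01], [0.14, -1.88, 0.69]] + [[-0.02, -0.13, -0.00], [0.03, 0.18, 0.01], [0.09, 0.52, 0.02]]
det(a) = -0.10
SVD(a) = [[-0.56, 0.76, 0.33],[0.04, -0.37, 0.93],[0.83, 0.53, 0.18]] @ diag([2.314133815270349, 0.6529990683038857, 0.06690965413569974]) @ [[0.64, -0.62, 0.45], [-0.73, -0.67, 0.11], [-0.24, 0.40, 0.89]]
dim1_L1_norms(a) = [2.19, 0.42, 3.3]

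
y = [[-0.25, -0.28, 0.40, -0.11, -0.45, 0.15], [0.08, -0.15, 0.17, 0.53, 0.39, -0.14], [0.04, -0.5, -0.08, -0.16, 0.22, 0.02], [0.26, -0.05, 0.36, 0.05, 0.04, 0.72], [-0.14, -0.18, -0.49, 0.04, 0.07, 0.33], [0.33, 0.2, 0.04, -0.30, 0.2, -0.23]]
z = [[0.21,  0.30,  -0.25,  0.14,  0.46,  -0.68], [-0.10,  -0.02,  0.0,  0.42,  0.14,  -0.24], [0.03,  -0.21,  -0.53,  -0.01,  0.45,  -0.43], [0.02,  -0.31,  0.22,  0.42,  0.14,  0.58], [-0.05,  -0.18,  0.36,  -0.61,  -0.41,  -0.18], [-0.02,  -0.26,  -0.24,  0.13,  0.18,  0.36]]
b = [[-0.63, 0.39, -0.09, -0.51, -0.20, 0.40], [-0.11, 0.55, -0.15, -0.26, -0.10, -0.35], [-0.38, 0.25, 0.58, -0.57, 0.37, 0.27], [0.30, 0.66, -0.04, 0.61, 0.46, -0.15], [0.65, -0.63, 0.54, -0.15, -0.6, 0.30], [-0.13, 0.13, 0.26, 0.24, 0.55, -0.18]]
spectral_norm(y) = 0.95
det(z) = 0.00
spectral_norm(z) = 1.33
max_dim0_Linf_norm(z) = 0.68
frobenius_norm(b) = 2.42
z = b @ y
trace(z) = 0.03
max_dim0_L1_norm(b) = 2.61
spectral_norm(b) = 1.56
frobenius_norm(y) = 1.69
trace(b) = 0.33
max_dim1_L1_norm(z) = 2.04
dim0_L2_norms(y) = [0.52, 0.65, 0.75, 0.64, 0.67, 0.85]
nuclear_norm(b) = 5.07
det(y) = -0.00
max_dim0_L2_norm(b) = 1.17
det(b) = -0.07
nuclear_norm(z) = 3.69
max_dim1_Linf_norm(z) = 0.68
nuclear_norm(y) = 3.71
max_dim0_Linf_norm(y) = 0.72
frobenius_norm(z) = 1.89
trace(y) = -0.59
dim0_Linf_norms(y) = [0.33, 0.5, 0.49, 0.53, 0.45, 0.72]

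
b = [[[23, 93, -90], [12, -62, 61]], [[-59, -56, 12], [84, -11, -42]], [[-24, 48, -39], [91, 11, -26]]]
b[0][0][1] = 93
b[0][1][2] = 61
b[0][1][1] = -62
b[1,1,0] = 84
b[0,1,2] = 61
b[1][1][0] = 84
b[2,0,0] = -24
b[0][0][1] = 93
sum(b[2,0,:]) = -15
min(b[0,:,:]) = -90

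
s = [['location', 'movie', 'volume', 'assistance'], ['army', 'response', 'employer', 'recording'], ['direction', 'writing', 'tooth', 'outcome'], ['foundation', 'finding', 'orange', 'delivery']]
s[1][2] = 'employer'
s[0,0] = 'location'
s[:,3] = ['assistance', 'recording', 'outcome', 'delivery']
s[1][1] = 'response'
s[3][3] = 'delivery'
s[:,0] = ['location', 'army', 'direction', 'foundation']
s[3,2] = 'orange'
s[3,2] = 'orange'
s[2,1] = 'writing'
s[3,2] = 'orange'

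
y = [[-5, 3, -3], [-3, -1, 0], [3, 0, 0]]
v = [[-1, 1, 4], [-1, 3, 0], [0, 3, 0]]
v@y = [[14, -4, 3], [-4, -6, 3], [-9, -3, 0]]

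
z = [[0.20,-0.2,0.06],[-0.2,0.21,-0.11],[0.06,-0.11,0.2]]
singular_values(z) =[0.46, 0.15, 0.0]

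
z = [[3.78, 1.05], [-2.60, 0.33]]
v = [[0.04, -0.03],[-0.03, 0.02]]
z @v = [[0.12, -0.09], [-0.11, 0.08]]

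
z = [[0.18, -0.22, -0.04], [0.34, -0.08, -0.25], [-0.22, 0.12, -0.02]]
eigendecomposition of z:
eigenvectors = [[(-0.19-0.48j), (-0.19+0.48j), (0.5+0j)], [-0.77+0.00j, -0.77-0.00j, (0.49+0j)], [0.26+0.27j, (0.26-0.27j), (0.71+0j)]]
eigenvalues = [(0.09+0.3j), (0.09-0.3j), (-0.09+0j)]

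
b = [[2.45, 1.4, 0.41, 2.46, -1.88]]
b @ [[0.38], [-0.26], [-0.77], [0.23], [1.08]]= [[-1.21]]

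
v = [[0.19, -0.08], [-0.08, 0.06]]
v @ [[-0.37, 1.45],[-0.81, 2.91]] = [[-0.01, 0.04], [-0.02, 0.06]]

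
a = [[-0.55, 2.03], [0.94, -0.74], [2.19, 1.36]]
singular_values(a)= [2.73, 2.25]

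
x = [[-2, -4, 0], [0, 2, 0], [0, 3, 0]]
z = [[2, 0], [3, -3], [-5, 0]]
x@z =[[-16, 12], [6, -6], [9, -9]]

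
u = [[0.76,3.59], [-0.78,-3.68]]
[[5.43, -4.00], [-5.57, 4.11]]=u @ [[0.86,-1.63],[1.33,-0.77]]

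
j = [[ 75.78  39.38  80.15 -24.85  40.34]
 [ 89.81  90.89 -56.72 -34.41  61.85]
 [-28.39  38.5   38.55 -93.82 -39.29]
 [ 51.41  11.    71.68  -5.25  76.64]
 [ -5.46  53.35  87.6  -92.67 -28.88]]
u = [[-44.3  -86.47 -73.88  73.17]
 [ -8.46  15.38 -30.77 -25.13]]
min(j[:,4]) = -39.29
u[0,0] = -44.3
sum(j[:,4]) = 110.66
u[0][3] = 73.17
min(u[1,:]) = -30.77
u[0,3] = 73.17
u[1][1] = 15.38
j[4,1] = 53.35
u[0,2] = -73.88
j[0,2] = 80.15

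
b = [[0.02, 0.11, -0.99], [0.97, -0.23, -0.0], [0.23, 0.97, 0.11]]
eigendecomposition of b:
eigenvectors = [[(-0.21+0.55j), (-0.21-0.55j), (0.54+0j)], [(0.27+0.44j), 0.27-0.44j, -0.68+0.00j], [(0.62+0j), 0.62-0.00j, (0.49+0j)]]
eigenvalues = [(0.45+0.89j), (0.45-0.89j), (-1+0j)]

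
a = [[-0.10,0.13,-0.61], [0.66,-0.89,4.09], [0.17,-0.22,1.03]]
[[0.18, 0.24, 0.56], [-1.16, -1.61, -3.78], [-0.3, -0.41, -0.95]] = a @ [[-1.91, -0.79, 1.36], [-0.30, 0.26, -0.49], [-0.04, -0.21, -1.25]]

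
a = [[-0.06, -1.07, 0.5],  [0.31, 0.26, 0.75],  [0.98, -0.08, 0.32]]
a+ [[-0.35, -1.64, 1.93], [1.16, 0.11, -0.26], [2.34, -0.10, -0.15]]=[[-0.41, -2.71, 2.43], [1.47, 0.37, 0.49], [3.32, -0.18, 0.17]]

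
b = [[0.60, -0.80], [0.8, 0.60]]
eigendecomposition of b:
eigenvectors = [[0.71+0.00j, 0.71-0.00j], [0.00-0.71j, 0.71j]]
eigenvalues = [(0.6+0.8j), (0.6-0.8j)]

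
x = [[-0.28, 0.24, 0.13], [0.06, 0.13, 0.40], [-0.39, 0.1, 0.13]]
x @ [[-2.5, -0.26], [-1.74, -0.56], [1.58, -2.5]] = [[0.49,-0.39], [0.26,-1.09], [1.01,-0.28]]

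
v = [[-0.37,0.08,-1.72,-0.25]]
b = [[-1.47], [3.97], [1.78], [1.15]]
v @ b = [[-2.49]]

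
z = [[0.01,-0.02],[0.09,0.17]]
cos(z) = [[1.00, 0.0],  [-0.01, 0.99]]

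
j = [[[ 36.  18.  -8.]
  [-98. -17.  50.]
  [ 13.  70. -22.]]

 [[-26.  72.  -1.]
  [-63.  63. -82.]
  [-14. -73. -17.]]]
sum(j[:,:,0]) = -152.0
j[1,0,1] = 72.0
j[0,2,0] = 13.0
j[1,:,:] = [[-26.0, 72.0, -1.0], [-63.0, 63.0, -82.0], [-14.0, -73.0, -17.0]]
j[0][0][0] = 36.0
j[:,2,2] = [-22.0, -17.0]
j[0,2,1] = 70.0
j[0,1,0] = -98.0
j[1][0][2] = -1.0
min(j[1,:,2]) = -82.0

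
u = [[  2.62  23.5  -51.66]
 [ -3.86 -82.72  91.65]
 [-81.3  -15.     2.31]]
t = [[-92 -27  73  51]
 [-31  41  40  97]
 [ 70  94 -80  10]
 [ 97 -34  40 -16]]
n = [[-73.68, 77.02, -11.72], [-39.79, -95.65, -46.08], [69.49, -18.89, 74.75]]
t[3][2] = 40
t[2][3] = 10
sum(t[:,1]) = 74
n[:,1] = [77.02, -95.65, -18.89]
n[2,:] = [69.49, -18.89, 74.75]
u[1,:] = [-3.86, -82.72, 91.65]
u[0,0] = 2.62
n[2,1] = -18.89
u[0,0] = 2.62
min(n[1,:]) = -95.65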